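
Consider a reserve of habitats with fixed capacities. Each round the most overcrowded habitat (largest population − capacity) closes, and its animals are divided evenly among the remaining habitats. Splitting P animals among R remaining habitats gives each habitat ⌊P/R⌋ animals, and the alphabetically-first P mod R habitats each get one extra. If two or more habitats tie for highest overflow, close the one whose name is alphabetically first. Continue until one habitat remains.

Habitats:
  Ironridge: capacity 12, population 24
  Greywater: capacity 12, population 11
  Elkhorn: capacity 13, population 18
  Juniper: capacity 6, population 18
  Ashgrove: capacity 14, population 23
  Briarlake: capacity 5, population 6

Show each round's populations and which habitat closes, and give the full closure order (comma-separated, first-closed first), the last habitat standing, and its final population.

Round 1: Ashgrove=23 Briarlake=6 Elkhorn=18 Greywater=11 Ironridge=24 Juniper=18 → close Ironridge (overflow 12)
  24÷5 = 4 each, +1 to first 4
Round 2: Ashgrove=28 Briarlake=11 Elkhorn=23 Greywater=16 Juniper=22 → close Juniper (overflow 16)
  22÷4 = 5 each, +1 to first 2
Round 3: Ashgrove=34 Briarlake=17 Elkhorn=28 Greywater=21 → close Ashgrove (overflow 20)
  34÷3 = 11 each, +1 to first 1
Round 4: Briarlake=29 Elkhorn=39 Greywater=32 → close Elkhorn (overflow 26)
  39÷2 = 19 each, +1 to first 1
Round 5: Briarlake=49 Greywater=51 → close Briarlake (overflow 44)
  49÷1 = 49 each, +1 to first 0

Closure order: Ironridge, Juniper, Ashgrove, Elkhorn, Briarlake
Last habitat: Greywater with 100 animals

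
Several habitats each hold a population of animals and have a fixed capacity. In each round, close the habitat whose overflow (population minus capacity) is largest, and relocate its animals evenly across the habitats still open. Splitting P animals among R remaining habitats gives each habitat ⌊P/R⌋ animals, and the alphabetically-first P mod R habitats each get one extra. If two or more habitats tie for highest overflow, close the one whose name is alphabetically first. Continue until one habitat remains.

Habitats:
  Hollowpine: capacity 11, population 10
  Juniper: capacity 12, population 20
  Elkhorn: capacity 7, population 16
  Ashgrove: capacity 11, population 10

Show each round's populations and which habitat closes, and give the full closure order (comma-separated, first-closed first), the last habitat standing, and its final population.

Closure order: Elkhorn, Juniper, Ashgrove
Last habitat: Hollowpine with 56 animals

Round 1: Ashgrove=10 Elkhorn=16 Hollowpine=10 Juniper=20 → close Elkhorn (overflow 9)
  16÷3 = 5 each, +1 to first 1
Round 2: Ashgrove=16 Hollowpine=15 Juniper=25 → close Juniper (overflow 13)
  25÷2 = 12 each, +1 to first 1
Round 3: Ashgrove=29 Hollowpine=27 → close Ashgrove (overflow 18)
  29÷1 = 29 each, +1 to first 0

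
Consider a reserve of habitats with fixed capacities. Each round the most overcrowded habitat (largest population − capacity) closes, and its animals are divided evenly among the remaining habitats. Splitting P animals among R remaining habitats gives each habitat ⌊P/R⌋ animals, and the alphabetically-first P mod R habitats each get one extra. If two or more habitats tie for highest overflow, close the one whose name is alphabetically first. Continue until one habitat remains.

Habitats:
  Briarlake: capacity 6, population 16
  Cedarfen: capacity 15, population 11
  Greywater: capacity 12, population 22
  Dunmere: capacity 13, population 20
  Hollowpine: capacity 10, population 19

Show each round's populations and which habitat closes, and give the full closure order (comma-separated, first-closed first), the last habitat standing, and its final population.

Closure order: Briarlake, Greywater, Hollowpine, Dunmere
Last habitat: Cedarfen with 88 animals

Round 1: Briarlake=16 Cedarfen=11 Dunmere=20 Greywater=22 Hollowpine=19 → close Briarlake (overflow 10)
  16÷4 = 4 each, +1 to first 0
Round 2: Cedarfen=15 Dunmere=24 Greywater=26 Hollowpine=23 → close Greywater (overflow 14)
  26÷3 = 8 each, +1 to first 2
Round 3: Cedarfen=24 Dunmere=33 Hollowpine=31 → close Hollowpine (overflow 21)
  31÷2 = 15 each, +1 to first 1
Round 4: Cedarfen=40 Dunmere=48 → close Dunmere (overflow 35)
  48÷1 = 48 each, +1 to first 0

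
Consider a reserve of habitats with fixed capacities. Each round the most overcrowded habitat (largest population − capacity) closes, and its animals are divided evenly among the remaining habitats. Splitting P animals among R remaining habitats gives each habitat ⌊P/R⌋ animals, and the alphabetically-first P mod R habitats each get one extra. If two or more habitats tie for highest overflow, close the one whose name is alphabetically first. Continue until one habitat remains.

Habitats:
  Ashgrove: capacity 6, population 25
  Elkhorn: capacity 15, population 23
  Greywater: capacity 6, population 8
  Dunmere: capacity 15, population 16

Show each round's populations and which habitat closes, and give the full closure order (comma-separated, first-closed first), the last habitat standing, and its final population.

Round 1: Ashgrove=25 Dunmere=16 Elkhorn=23 Greywater=8 → close Ashgrove (overflow 19)
  25÷3 = 8 each, +1 to first 1
Round 2: Dunmere=25 Elkhorn=31 Greywater=16 → close Elkhorn (overflow 16)
  31÷2 = 15 each, +1 to first 1
Round 3: Dunmere=41 Greywater=31 → close Dunmere (overflow 26)
  41÷1 = 41 each, +1 to first 0

Closure order: Ashgrove, Elkhorn, Dunmere
Last habitat: Greywater with 72 animals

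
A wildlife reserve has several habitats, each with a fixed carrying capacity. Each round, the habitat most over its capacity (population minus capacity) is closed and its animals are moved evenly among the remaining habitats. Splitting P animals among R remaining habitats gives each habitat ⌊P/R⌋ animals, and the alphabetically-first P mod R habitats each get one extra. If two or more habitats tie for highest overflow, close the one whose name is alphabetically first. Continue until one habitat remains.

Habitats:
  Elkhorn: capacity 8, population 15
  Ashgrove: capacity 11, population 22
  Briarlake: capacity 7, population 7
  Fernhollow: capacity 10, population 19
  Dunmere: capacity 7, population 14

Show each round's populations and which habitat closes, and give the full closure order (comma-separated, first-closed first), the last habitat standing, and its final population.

Closure order: Ashgrove, Fernhollow, Dunmere, Elkhorn
Last habitat: Briarlake with 77 animals

Round 1: Ashgrove=22 Briarlake=7 Dunmere=14 Elkhorn=15 Fernhollow=19 → close Ashgrove (overflow 11)
  22÷4 = 5 each, +1 to first 2
Round 2: Briarlake=13 Dunmere=20 Elkhorn=20 Fernhollow=24 → close Fernhollow (overflow 14)
  24÷3 = 8 each, +1 to first 0
Round 3: Briarlake=21 Dunmere=28 Elkhorn=28 → close Dunmere (overflow 21)
  28÷2 = 14 each, +1 to first 0
Round 4: Briarlake=35 Elkhorn=42 → close Elkhorn (overflow 34)
  42÷1 = 42 each, +1 to first 0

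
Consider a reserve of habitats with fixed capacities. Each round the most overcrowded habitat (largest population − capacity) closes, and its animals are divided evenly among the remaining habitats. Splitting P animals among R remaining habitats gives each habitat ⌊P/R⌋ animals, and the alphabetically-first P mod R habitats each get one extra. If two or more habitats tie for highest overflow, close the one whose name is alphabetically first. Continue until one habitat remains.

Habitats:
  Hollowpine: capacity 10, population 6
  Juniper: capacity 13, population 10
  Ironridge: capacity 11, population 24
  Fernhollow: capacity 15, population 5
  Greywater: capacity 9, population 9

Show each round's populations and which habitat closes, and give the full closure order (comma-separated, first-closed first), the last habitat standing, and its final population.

Round 1: Fernhollow=5 Greywater=9 Hollowpine=6 Ironridge=24 Juniper=10 → close Ironridge (overflow 13)
  24÷4 = 6 each, +1 to first 0
Round 2: Fernhollow=11 Greywater=15 Hollowpine=12 Juniper=16 → close Greywater (overflow 6)
  15÷3 = 5 each, +1 to first 0
Round 3: Fernhollow=16 Hollowpine=17 Juniper=21 → close Juniper (overflow 8)
  21÷2 = 10 each, +1 to first 1
Round 4: Fernhollow=27 Hollowpine=27 → close Hollowpine (overflow 17)
  27÷1 = 27 each, +1 to first 0

Closure order: Ironridge, Greywater, Juniper, Hollowpine
Last habitat: Fernhollow with 54 animals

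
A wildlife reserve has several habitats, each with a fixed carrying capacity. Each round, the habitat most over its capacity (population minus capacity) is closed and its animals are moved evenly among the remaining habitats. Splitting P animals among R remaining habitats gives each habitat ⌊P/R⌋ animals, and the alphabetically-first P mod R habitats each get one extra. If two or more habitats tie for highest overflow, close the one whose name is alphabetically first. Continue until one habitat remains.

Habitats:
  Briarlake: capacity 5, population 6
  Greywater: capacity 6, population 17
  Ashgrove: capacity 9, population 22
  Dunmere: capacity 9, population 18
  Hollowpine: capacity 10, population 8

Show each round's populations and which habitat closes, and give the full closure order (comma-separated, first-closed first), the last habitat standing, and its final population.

Round 1: Ashgrove=22 Briarlake=6 Dunmere=18 Greywater=17 Hollowpine=8 → close Ashgrove (overflow 13)
  22÷4 = 5 each, +1 to first 2
Round 2: Briarlake=12 Dunmere=24 Greywater=22 Hollowpine=13 → close Greywater (overflow 16)
  22÷3 = 7 each, +1 to first 1
Round 3: Briarlake=20 Dunmere=31 Hollowpine=20 → close Dunmere (overflow 22)
  31÷2 = 15 each, +1 to first 1
Round 4: Briarlake=36 Hollowpine=35 → close Briarlake (overflow 31)
  36÷1 = 36 each, +1 to first 0

Closure order: Ashgrove, Greywater, Dunmere, Briarlake
Last habitat: Hollowpine with 71 animals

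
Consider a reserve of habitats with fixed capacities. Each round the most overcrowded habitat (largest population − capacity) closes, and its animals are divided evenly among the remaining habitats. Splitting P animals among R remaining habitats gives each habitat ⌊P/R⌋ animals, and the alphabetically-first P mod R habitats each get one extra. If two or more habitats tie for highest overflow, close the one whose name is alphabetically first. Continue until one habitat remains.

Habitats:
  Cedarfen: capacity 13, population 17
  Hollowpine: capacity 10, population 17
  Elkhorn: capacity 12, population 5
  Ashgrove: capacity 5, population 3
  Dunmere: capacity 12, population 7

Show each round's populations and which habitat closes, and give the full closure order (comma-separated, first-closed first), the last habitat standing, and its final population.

Closure order: Hollowpine, Cedarfen, Ashgrove, Dunmere
Last habitat: Elkhorn with 49 animals

Round 1: Ashgrove=3 Cedarfen=17 Dunmere=7 Elkhorn=5 Hollowpine=17 → close Hollowpine (overflow 7)
  17÷4 = 4 each, +1 to first 1
Round 2: Ashgrove=8 Cedarfen=21 Dunmere=11 Elkhorn=9 → close Cedarfen (overflow 8)
  21÷3 = 7 each, +1 to first 0
Round 3: Ashgrove=15 Dunmere=18 Elkhorn=16 → close Ashgrove (overflow 10)
  15÷2 = 7 each, +1 to first 1
Round 4: Dunmere=26 Elkhorn=23 → close Dunmere (overflow 14)
  26÷1 = 26 each, +1 to first 0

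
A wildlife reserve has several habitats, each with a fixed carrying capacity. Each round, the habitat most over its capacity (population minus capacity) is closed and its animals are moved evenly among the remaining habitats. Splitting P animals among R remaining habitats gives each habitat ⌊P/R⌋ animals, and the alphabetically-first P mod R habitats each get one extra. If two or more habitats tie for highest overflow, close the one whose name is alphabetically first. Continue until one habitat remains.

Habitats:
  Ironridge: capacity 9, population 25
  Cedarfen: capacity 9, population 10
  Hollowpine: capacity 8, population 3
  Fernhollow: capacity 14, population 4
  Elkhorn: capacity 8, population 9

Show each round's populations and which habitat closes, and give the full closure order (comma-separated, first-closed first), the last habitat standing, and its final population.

Closure order: Ironridge, Cedarfen, Elkhorn, Hollowpine
Last habitat: Fernhollow with 51 animals

Round 1: Cedarfen=10 Elkhorn=9 Fernhollow=4 Hollowpine=3 Ironridge=25 → close Ironridge (overflow 16)
  25÷4 = 6 each, +1 to first 1
Round 2: Cedarfen=17 Elkhorn=15 Fernhollow=10 Hollowpine=9 → close Cedarfen (overflow 8)
  17÷3 = 5 each, +1 to first 2
Round 3: Elkhorn=21 Fernhollow=16 Hollowpine=14 → close Elkhorn (overflow 13)
  21÷2 = 10 each, +1 to first 1
Round 4: Fernhollow=27 Hollowpine=24 → close Hollowpine (overflow 16)
  24÷1 = 24 each, +1 to first 0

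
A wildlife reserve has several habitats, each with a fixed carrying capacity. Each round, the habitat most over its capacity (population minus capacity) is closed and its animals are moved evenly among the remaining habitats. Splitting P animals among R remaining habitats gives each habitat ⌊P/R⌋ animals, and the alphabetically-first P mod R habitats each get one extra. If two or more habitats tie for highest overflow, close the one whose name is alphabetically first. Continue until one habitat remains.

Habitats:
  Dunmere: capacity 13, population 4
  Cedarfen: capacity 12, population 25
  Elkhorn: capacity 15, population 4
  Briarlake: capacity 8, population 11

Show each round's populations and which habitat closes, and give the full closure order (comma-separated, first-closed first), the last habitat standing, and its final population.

Round 1: Briarlake=11 Cedarfen=25 Dunmere=4 Elkhorn=4 → close Cedarfen (overflow 13)
  25÷3 = 8 each, +1 to first 1
Round 2: Briarlake=20 Dunmere=12 Elkhorn=12 → close Briarlake (overflow 12)
  20÷2 = 10 each, +1 to first 0
Round 3: Dunmere=22 Elkhorn=22 → close Dunmere (overflow 9)
  22÷1 = 22 each, +1 to first 0

Closure order: Cedarfen, Briarlake, Dunmere
Last habitat: Elkhorn with 44 animals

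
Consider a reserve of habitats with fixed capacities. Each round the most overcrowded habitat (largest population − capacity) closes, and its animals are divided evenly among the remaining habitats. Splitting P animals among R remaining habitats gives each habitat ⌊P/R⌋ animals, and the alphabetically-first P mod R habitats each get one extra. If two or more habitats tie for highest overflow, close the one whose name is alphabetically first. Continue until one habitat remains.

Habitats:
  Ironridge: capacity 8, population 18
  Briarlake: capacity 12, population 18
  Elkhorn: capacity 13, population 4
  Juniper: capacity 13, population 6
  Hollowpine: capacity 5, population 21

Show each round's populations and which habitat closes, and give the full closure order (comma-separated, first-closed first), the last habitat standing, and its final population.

Closure order: Hollowpine, Ironridge, Briarlake, Juniper
Last habitat: Elkhorn with 67 animals

Round 1: Briarlake=18 Elkhorn=4 Hollowpine=21 Ironridge=18 Juniper=6 → close Hollowpine (overflow 16)
  21÷4 = 5 each, +1 to first 1
Round 2: Briarlake=24 Elkhorn=9 Ironridge=23 Juniper=11 → close Ironridge (overflow 15)
  23÷3 = 7 each, +1 to first 2
Round 3: Briarlake=32 Elkhorn=17 Juniper=18 → close Briarlake (overflow 20)
  32÷2 = 16 each, +1 to first 0
Round 4: Elkhorn=33 Juniper=34 → close Juniper (overflow 21)
  34÷1 = 34 each, +1 to first 0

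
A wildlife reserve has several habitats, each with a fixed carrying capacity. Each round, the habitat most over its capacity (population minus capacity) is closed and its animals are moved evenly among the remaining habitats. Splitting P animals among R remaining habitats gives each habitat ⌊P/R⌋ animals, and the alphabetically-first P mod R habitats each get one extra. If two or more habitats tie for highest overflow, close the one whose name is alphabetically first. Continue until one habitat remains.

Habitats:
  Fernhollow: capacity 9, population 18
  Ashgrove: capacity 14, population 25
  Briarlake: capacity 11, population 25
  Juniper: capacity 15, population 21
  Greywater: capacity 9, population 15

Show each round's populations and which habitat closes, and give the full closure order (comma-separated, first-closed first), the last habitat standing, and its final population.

Round 1: Ashgrove=25 Briarlake=25 Fernhollow=18 Greywater=15 Juniper=21 → close Briarlake (overflow 14)
  25÷4 = 6 each, +1 to first 1
Round 2: Ashgrove=32 Fernhollow=24 Greywater=21 Juniper=27 → close Ashgrove (overflow 18)
  32÷3 = 10 each, +1 to first 2
Round 3: Fernhollow=35 Greywater=32 Juniper=37 → close Fernhollow (overflow 26)
  35÷2 = 17 each, +1 to first 1
Round 4: Greywater=50 Juniper=54 → close Greywater (overflow 41)
  50÷1 = 50 each, +1 to first 0

Closure order: Briarlake, Ashgrove, Fernhollow, Greywater
Last habitat: Juniper with 104 animals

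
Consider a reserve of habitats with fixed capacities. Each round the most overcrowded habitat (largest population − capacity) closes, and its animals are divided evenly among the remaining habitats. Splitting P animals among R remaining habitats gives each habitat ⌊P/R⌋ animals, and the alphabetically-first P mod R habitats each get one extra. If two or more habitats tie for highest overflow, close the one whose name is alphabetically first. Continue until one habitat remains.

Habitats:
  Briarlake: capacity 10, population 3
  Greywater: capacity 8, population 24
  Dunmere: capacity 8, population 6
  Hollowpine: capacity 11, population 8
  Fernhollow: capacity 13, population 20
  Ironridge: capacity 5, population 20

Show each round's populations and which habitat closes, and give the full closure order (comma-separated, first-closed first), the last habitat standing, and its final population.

Closure order: Greywater, Ironridge, Fernhollow, Dunmere, Hollowpine
Last habitat: Briarlake with 81 animals

Round 1: Briarlake=3 Dunmere=6 Fernhollow=20 Greywater=24 Hollowpine=8 Ironridge=20 → close Greywater (overflow 16)
  24÷5 = 4 each, +1 to first 4
Round 2: Briarlake=8 Dunmere=11 Fernhollow=25 Hollowpine=13 Ironridge=24 → close Ironridge (overflow 19)
  24÷4 = 6 each, +1 to first 0
Round 3: Briarlake=14 Dunmere=17 Fernhollow=31 Hollowpine=19 → close Fernhollow (overflow 18)
  31÷3 = 10 each, +1 to first 1
Round 4: Briarlake=25 Dunmere=27 Hollowpine=29 → close Dunmere (overflow 19)
  27÷2 = 13 each, +1 to first 1
Round 5: Briarlake=39 Hollowpine=42 → close Hollowpine (overflow 31)
  42÷1 = 42 each, +1 to first 0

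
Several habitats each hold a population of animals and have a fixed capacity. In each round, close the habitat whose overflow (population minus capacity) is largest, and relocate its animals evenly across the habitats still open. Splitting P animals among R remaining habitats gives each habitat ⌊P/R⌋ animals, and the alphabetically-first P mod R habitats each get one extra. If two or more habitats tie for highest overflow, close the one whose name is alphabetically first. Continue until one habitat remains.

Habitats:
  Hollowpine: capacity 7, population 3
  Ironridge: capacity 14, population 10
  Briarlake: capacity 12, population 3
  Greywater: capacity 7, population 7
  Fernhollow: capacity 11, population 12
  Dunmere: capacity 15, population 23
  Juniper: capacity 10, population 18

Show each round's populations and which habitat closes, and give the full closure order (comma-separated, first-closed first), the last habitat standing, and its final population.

Closure order: Dunmere, Juniper, Fernhollow, Greywater, Hollowpine, Ironridge
Last habitat: Briarlake with 76 animals

Round 1: Briarlake=3 Dunmere=23 Fernhollow=12 Greywater=7 Hollowpine=3 Ironridge=10 Juniper=18 → close Dunmere (overflow 8)
  23÷6 = 3 each, +1 to first 5
Round 2: Briarlake=7 Fernhollow=16 Greywater=11 Hollowpine=7 Ironridge=14 Juniper=21 → close Juniper (overflow 11)
  21÷5 = 4 each, +1 to first 1
Round 3: Briarlake=12 Fernhollow=20 Greywater=15 Hollowpine=11 Ironridge=18 → close Fernhollow (overflow 9)
  20÷4 = 5 each, +1 to first 0
Round 4: Briarlake=17 Greywater=20 Hollowpine=16 Ironridge=23 → close Greywater (overflow 13)
  20÷3 = 6 each, +1 to first 2
Round 5: Briarlake=24 Hollowpine=23 Ironridge=29 → close Hollowpine (overflow 16)
  23÷2 = 11 each, +1 to first 1
Round 6: Briarlake=36 Ironridge=40 → close Ironridge (overflow 26)
  40÷1 = 40 each, +1 to first 0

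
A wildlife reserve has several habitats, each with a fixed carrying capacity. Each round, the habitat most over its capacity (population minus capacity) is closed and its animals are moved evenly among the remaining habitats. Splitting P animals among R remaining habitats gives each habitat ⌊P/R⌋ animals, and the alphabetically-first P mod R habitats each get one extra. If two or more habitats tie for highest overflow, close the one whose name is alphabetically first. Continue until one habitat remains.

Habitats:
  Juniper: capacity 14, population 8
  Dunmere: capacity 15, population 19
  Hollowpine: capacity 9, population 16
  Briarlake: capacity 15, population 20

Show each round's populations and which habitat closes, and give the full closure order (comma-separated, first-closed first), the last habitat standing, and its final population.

Closure order: Hollowpine, Briarlake, Dunmere
Last habitat: Juniper with 63 animals

Round 1: Briarlake=20 Dunmere=19 Hollowpine=16 Juniper=8 → close Hollowpine (overflow 7)
  16÷3 = 5 each, +1 to first 1
Round 2: Briarlake=26 Dunmere=24 Juniper=13 → close Briarlake (overflow 11)
  26÷2 = 13 each, +1 to first 0
Round 3: Dunmere=37 Juniper=26 → close Dunmere (overflow 22)
  37÷1 = 37 each, +1 to first 0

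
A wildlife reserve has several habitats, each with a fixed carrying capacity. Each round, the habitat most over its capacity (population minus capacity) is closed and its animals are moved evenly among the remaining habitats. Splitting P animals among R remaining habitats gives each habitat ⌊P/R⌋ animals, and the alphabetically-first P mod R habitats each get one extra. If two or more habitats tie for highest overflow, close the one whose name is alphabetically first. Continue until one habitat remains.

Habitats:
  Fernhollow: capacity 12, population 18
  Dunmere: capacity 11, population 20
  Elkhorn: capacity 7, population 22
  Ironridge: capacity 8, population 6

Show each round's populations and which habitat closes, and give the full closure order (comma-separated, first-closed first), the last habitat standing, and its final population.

Round 1: Dunmere=20 Elkhorn=22 Fernhollow=18 Ironridge=6 → close Elkhorn (overflow 15)
  22÷3 = 7 each, +1 to first 1
Round 2: Dunmere=28 Fernhollow=25 Ironridge=13 → close Dunmere (overflow 17)
  28÷2 = 14 each, +1 to first 0
Round 3: Fernhollow=39 Ironridge=27 → close Fernhollow (overflow 27)
  39÷1 = 39 each, +1 to first 0

Closure order: Elkhorn, Dunmere, Fernhollow
Last habitat: Ironridge with 66 animals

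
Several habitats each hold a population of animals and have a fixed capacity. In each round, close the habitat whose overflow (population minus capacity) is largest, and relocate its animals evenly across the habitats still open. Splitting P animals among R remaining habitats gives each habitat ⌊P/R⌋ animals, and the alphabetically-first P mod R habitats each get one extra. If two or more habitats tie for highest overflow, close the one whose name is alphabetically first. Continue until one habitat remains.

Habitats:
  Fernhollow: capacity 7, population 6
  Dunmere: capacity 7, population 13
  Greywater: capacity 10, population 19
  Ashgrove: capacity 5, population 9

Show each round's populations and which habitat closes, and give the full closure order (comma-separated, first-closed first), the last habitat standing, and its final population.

Round 1: Ashgrove=9 Dunmere=13 Fernhollow=6 Greywater=19 → close Greywater (overflow 9)
  19÷3 = 6 each, +1 to first 1
Round 2: Ashgrove=16 Dunmere=19 Fernhollow=12 → close Dunmere (overflow 12)
  19÷2 = 9 each, +1 to first 1
Round 3: Ashgrove=26 Fernhollow=21 → close Ashgrove (overflow 21)
  26÷1 = 26 each, +1 to first 0

Closure order: Greywater, Dunmere, Ashgrove
Last habitat: Fernhollow with 47 animals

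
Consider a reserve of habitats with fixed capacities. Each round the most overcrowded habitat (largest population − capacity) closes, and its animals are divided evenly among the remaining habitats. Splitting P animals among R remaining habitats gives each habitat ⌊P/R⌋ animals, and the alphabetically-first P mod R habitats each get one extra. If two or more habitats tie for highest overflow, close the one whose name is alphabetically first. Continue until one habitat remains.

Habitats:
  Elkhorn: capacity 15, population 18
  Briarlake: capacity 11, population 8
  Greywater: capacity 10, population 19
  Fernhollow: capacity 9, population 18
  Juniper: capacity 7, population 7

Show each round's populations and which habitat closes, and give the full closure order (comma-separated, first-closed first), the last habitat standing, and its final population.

Closure order: Fernhollow, Greywater, Elkhorn, Briarlake
Last habitat: Juniper with 70 animals

Round 1: Briarlake=8 Elkhorn=18 Fernhollow=18 Greywater=19 Juniper=7 → close Fernhollow (overflow 9)
  18÷4 = 4 each, +1 to first 2
Round 2: Briarlake=13 Elkhorn=23 Greywater=23 Juniper=11 → close Greywater (overflow 13)
  23÷3 = 7 each, +1 to first 2
Round 3: Briarlake=21 Elkhorn=31 Juniper=18 → close Elkhorn (overflow 16)
  31÷2 = 15 each, +1 to first 1
Round 4: Briarlake=37 Juniper=33 → close Briarlake (overflow 26)
  37÷1 = 37 each, +1 to first 0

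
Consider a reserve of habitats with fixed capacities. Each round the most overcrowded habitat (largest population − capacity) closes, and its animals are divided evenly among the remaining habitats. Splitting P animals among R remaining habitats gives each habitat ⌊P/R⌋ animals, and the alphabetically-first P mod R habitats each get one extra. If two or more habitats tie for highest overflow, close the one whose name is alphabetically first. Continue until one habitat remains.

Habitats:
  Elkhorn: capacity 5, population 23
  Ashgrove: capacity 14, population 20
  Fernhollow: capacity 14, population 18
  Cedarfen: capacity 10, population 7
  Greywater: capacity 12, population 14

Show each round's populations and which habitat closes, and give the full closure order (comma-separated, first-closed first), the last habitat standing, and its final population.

Closure order: Elkhorn, Ashgrove, Fernhollow, Greywater
Last habitat: Cedarfen with 82 animals

Round 1: Ashgrove=20 Cedarfen=7 Elkhorn=23 Fernhollow=18 Greywater=14 → close Elkhorn (overflow 18)
  23÷4 = 5 each, +1 to first 3
Round 2: Ashgrove=26 Cedarfen=13 Fernhollow=24 Greywater=19 → close Ashgrove (overflow 12)
  26÷3 = 8 each, +1 to first 2
Round 3: Cedarfen=22 Fernhollow=33 Greywater=27 → close Fernhollow (overflow 19)
  33÷2 = 16 each, +1 to first 1
Round 4: Cedarfen=39 Greywater=43 → close Greywater (overflow 31)
  43÷1 = 43 each, +1 to first 0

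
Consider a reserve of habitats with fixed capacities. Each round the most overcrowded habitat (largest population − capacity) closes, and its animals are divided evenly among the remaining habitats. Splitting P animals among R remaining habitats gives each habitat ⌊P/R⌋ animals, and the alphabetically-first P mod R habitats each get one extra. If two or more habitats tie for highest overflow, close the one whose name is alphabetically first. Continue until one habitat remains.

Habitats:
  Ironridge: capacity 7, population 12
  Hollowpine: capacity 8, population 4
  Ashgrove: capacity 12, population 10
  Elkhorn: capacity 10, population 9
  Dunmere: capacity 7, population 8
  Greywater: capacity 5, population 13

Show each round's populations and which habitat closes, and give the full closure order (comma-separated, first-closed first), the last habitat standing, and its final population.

Closure order: Greywater, Ironridge, Dunmere, Ashgrove, Elkhorn
Last habitat: Hollowpine with 56 animals

Round 1: Ashgrove=10 Dunmere=8 Elkhorn=9 Greywater=13 Hollowpine=4 Ironridge=12 → close Greywater (overflow 8)
  13÷5 = 2 each, +1 to first 3
Round 2: Ashgrove=13 Dunmere=11 Elkhorn=12 Hollowpine=6 Ironridge=14 → close Ironridge (overflow 7)
  14÷4 = 3 each, +1 to first 2
Round 3: Ashgrove=17 Dunmere=15 Elkhorn=15 Hollowpine=9 → close Dunmere (overflow 8)
  15÷3 = 5 each, +1 to first 0
Round 4: Ashgrove=22 Elkhorn=20 Hollowpine=14 → close Ashgrove (overflow 10)
  22÷2 = 11 each, +1 to first 0
Round 5: Elkhorn=31 Hollowpine=25 → close Elkhorn (overflow 21)
  31÷1 = 31 each, +1 to first 0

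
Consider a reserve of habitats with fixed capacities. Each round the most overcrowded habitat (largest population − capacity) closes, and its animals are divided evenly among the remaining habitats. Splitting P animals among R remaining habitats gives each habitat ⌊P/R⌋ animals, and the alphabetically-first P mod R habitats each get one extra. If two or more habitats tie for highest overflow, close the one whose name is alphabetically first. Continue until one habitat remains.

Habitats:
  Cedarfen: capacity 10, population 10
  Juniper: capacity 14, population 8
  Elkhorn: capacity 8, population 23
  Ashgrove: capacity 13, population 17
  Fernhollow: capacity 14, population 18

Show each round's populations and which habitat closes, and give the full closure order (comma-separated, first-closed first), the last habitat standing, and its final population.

Round 1: Ashgrove=17 Cedarfen=10 Elkhorn=23 Fernhollow=18 Juniper=8 → close Elkhorn (overflow 15)
  23÷4 = 5 each, +1 to first 3
Round 2: Ashgrove=23 Cedarfen=16 Fernhollow=24 Juniper=13 → close Ashgrove (overflow 10)
  23÷3 = 7 each, +1 to first 2
Round 3: Cedarfen=24 Fernhollow=32 Juniper=20 → close Fernhollow (overflow 18)
  32÷2 = 16 each, +1 to first 0
Round 4: Cedarfen=40 Juniper=36 → close Cedarfen (overflow 30)
  40÷1 = 40 each, +1 to first 0

Closure order: Elkhorn, Ashgrove, Fernhollow, Cedarfen
Last habitat: Juniper with 76 animals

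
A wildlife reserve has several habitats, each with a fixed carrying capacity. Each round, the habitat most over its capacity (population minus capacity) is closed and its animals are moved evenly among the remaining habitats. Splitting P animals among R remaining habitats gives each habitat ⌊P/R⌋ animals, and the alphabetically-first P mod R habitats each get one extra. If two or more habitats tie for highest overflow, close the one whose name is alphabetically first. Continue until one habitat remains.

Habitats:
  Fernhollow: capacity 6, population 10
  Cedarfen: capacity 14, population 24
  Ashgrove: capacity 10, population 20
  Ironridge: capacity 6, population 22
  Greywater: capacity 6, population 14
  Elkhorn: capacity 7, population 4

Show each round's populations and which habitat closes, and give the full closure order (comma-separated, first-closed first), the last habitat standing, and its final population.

Round 1: Ashgrove=20 Cedarfen=24 Elkhorn=4 Fernhollow=10 Greywater=14 Ironridge=22 → close Ironridge (overflow 16)
  22÷5 = 4 each, +1 to first 2
Round 2: Ashgrove=25 Cedarfen=29 Elkhorn=8 Fernhollow=14 Greywater=18 → close Ashgrove (overflow 15)
  25÷4 = 6 each, +1 to first 1
Round 3: Cedarfen=36 Elkhorn=14 Fernhollow=20 Greywater=24 → close Cedarfen (overflow 22)
  36÷3 = 12 each, +1 to first 0
Round 4: Elkhorn=26 Fernhollow=32 Greywater=36 → close Greywater (overflow 30)
  36÷2 = 18 each, +1 to first 0
Round 5: Elkhorn=44 Fernhollow=50 → close Fernhollow (overflow 44)
  50÷1 = 50 each, +1 to first 0

Closure order: Ironridge, Ashgrove, Cedarfen, Greywater, Fernhollow
Last habitat: Elkhorn with 94 animals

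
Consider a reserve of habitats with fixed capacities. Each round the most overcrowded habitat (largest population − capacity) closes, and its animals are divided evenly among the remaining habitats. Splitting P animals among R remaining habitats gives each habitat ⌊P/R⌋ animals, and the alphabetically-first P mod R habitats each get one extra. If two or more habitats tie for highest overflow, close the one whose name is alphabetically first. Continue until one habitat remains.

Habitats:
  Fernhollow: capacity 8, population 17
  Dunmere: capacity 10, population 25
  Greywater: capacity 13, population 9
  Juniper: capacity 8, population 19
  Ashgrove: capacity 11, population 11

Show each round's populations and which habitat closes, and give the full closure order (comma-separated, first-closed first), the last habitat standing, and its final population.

Closure order: Dunmere, Juniper, Fernhollow, Ashgrove
Last habitat: Greywater with 81 animals

Round 1: Ashgrove=11 Dunmere=25 Fernhollow=17 Greywater=9 Juniper=19 → close Dunmere (overflow 15)
  25÷4 = 6 each, +1 to first 1
Round 2: Ashgrove=18 Fernhollow=23 Greywater=15 Juniper=25 → close Juniper (overflow 17)
  25÷3 = 8 each, +1 to first 1
Round 3: Ashgrove=27 Fernhollow=31 Greywater=23 → close Fernhollow (overflow 23)
  31÷2 = 15 each, +1 to first 1
Round 4: Ashgrove=43 Greywater=38 → close Ashgrove (overflow 32)
  43÷1 = 43 each, +1 to first 0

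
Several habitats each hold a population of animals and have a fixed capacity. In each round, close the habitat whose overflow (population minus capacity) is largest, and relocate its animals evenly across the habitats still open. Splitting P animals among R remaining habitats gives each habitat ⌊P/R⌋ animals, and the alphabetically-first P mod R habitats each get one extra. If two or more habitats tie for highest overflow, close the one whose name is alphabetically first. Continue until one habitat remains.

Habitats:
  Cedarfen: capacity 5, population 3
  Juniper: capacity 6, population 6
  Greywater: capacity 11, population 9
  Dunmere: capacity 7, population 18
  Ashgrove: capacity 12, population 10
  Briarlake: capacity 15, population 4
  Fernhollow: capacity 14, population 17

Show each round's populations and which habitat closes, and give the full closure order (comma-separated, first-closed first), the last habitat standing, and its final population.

Round 1: Ashgrove=10 Briarlake=4 Cedarfen=3 Dunmere=18 Fernhollow=17 Greywater=9 Juniper=6 → close Dunmere (overflow 11)
  18÷6 = 3 each, +1 to first 0
Round 2: Ashgrove=13 Briarlake=7 Cedarfen=6 Fernhollow=20 Greywater=12 Juniper=9 → close Fernhollow (overflow 6)
  20÷5 = 4 each, +1 to first 0
Round 3: Ashgrove=17 Briarlake=11 Cedarfen=10 Greywater=16 Juniper=13 → close Juniper (overflow 7)
  13÷4 = 3 each, +1 to first 1
Round 4: Ashgrove=21 Briarlake=14 Cedarfen=13 Greywater=19 → close Ashgrove (overflow 9)
  21÷3 = 7 each, +1 to first 0
Round 5: Briarlake=21 Cedarfen=20 Greywater=26 → close Cedarfen (overflow 15)
  20÷2 = 10 each, +1 to first 0
Round 6: Briarlake=31 Greywater=36 → close Greywater (overflow 25)
  36÷1 = 36 each, +1 to first 0

Closure order: Dunmere, Fernhollow, Juniper, Ashgrove, Cedarfen, Greywater
Last habitat: Briarlake with 67 animals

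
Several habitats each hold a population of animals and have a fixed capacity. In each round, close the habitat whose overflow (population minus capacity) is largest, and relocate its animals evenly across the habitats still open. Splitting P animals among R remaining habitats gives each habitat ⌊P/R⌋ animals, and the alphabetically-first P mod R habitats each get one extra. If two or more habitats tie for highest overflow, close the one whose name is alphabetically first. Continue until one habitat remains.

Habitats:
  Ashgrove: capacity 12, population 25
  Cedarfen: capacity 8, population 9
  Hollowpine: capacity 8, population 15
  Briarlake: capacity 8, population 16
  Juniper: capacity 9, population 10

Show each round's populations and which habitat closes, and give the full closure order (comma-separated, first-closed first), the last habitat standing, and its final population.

Closure order: Ashgrove, Briarlake, Hollowpine, Cedarfen
Last habitat: Juniper with 75 animals

Round 1: Ashgrove=25 Briarlake=16 Cedarfen=9 Hollowpine=15 Juniper=10 → close Ashgrove (overflow 13)
  25÷4 = 6 each, +1 to first 1
Round 2: Briarlake=23 Cedarfen=15 Hollowpine=21 Juniper=16 → close Briarlake (overflow 15)
  23÷3 = 7 each, +1 to first 2
Round 3: Cedarfen=23 Hollowpine=29 Juniper=23 → close Hollowpine (overflow 21)
  29÷2 = 14 each, +1 to first 1
Round 4: Cedarfen=38 Juniper=37 → close Cedarfen (overflow 30)
  38÷1 = 38 each, +1 to first 0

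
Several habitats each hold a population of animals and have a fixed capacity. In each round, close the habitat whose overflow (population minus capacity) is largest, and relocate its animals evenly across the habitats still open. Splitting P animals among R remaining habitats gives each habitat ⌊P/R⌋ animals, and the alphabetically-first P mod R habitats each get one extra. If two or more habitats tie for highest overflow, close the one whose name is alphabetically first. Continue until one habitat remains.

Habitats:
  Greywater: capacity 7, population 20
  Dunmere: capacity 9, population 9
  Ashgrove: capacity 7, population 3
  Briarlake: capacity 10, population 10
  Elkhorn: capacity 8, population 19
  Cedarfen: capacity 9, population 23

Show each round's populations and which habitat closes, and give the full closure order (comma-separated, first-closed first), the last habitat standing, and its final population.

Round 1: Ashgrove=3 Briarlake=10 Cedarfen=23 Dunmere=9 Elkhorn=19 Greywater=20 → close Cedarfen (overflow 14)
  23÷5 = 4 each, +1 to first 3
Round 2: Ashgrove=8 Briarlake=15 Dunmere=14 Elkhorn=23 Greywater=24 → close Greywater (overflow 17)
  24÷4 = 6 each, +1 to first 0
Round 3: Ashgrove=14 Briarlake=21 Dunmere=20 Elkhorn=29 → close Elkhorn (overflow 21)
  29÷3 = 9 each, +1 to first 2
Round 4: Ashgrove=24 Briarlake=31 Dunmere=29 → close Briarlake (overflow 21)
  31÷2 = 15 each, +1 to first 1
Round 5: Ashgrove=40 Dunmere=44 → close Dunmere (overflow 35)
  44÷1 = 44 each, +1 to first 0

Closure order: Cedarfen, Greywater, Elkhorn, Briarlake, Dunmere
Last habitat: Ashgrove with 84 animals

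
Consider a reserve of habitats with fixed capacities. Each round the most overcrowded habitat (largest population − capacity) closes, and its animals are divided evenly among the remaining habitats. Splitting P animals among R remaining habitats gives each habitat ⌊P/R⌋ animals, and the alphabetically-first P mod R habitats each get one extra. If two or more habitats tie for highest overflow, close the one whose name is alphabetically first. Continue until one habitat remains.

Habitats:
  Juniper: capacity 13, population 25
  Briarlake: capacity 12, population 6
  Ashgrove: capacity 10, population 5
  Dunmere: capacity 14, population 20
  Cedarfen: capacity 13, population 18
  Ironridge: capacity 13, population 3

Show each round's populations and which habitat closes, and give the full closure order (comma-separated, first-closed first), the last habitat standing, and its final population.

Round 1: Ashgrove=5 Briarlake=6 Cedarfen=18 Dunmere=20 Ironridge=3 Juniper=25 → close Juniper (overflow 12)
  25÷5 = 5 each, +1 to first 0
Round 2: Ashgrove=10 Briarlake=11 Cedarfen=23 Dunmere=25 Ironridge=8 → close Dunmere (overflow 11)
  25÷4 = 6 each, +1 to first 1
Round 3: Ashgrove=17 Briarlake=17 Cedarfen=29 Ironridge=14 → close Cedarfen (overflow 16)
  29÷3 = 9 each, +1 to first 2
Round 4: Ashgrove=27 Briarlake=27 Ironridge=23 → close Ashgrove (overflow 17)
  27÷2 = 13 each, +1 to first 1
Round 5: Briarlake=41 Ironridge=36 → close Briarlake (overflow 29)
  41÷1 = 41 each, +1 to first 0

Closure order: Juniper, Dunmere, Cedarfen, Ashgrove, Briarlake
Last habitat: Ironridge with 77 animals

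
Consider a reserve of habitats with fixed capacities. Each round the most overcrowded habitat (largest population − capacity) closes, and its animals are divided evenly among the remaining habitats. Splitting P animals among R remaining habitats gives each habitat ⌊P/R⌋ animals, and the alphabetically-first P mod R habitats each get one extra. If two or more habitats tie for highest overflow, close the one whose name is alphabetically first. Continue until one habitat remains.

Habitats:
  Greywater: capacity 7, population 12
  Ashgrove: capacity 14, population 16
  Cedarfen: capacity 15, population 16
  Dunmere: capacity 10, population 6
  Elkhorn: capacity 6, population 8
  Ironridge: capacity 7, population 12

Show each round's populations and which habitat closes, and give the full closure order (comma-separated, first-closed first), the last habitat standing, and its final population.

Closure order: Greywater, Ironridge, Ashgrove, Cedarfen, Elkhorn
Last habitat: Dunmere with 70 animals

Round 1: Ashgrove=16 Cedarfen=16 Dunmere=6 Elkhorn=8 Greywater=12 Ironridge=12 → close Greywater (overflow 5)
  12÷5 = 2 each, +1 to first 2
Round 2: Ashgrove=19 Cedarfen=19 Dunmere=8 Elkhorn=10 Ironridge=14 → close Ironridge (overflow 7)
  14÷4 = 3 each, +1 to first 2
Round 3: Ashgrove=23 Cedarfen=23 Dunmere=11 Elkhorn=13 → close Ashgrove (overflow 9)
  23÷3 = 7 each, +1 to first 2
Round 4: Cedarfen=31 Dunmere=19 Elkhorn=20 → close Cedarfen (overflow 16)
  31÷2 = 15 each, +1 to first 1
Round 5: Dunmere=35 Elkhorn=35 → close Elkhorn (overflow 29)
  35÷1 = 35 each, +1 to first 0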